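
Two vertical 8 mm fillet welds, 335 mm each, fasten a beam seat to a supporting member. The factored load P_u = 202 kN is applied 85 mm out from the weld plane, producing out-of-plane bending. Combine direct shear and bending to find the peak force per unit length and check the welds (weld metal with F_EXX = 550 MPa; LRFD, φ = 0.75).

f_max ≈ 549 N/mm; adequate

L_w = 2 × 335 = 670 mm; section modulus (unit throat) S = 2 × L²/6 = 37410 mm².
Direct shear f_v = P/L_w = 202×10³/670 = 301.5 N/mm.
Moment M = P × e = 202×10³ × 85 = 17170000 N·mm; bending f_b = M/S = 459 N/mm.
f_max = √(f_v² + f_b²) = √(301.5² + 459²) = 549.2 N/mm.
φr_n = 0.75 × 0.6 × 550 × (0.707 × 8) = 1400 N/mm → adequate.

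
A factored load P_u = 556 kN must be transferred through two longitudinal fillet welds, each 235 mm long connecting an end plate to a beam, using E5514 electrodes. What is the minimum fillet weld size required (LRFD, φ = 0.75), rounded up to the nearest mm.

w = 7 mm

E55XX → F_EXX = 550 MPa.
Total weld length L = 470 mm.
Required throat t_e = P_u / (φ × 0.6 F_EXX × L) = 556 / (0.75 × 0.6 × 550 × 470 × 10⁻³) = 4.78 mm.
Required leg w = t_e / 0.707 = 6.761 mm → use 7 mm.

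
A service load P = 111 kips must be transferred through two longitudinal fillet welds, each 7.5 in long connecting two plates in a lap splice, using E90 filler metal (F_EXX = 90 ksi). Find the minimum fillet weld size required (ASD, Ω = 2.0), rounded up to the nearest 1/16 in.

Total weld length L = 15 in.
Required throat t_e = P × Ω / (0.6 F_EXX × L) = 111 × 2.0 / (0.6 × 90 × 15) = 0.2741 in.
Required leg w = t_e / 0.707 = 0.3877 in → use 7/16 in.

w = 7/16 in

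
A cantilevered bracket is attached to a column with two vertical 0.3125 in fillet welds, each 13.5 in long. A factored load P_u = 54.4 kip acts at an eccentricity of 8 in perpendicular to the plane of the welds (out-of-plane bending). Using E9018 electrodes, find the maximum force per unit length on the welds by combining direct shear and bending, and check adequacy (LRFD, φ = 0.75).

f_max ≈ 7.44 kip/in; adequate

E90XX → F_EXX = 90 ksi.
L_w = 2 × 13.5 = 27 in; section modulus (unit throat) S = 2 × L²/6 = 60.75 in².
Direct shear f_v = P/L_w = 54.4/27 = 2.015 kip/in.
Moment M = P × e = 54.4 × 8 = 435.2 kip·in; bending f_b = M/S = 7.164 kip/in.
f_max = √(f_v² + f_b²) = √(2.015² + 7.164²) = 7.442 kip/in.
φr_n = 0.75 × 0.6 × 90 × (0.707 × 0.3125) = 8.948 kip/in → adequate.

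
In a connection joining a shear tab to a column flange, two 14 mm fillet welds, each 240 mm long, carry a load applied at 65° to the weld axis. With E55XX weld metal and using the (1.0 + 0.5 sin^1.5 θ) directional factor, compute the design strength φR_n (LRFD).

E55XX → F_EXX = 550 MPa.
t_e = 0.707 × 14 = 9.898 mm; A_we = 9.898 × 480 = 4751 mm².
Directional factor: 1.0 + 0.5 sin^1.5(65°) = 1.431.
F_nw = 0.6 × 550 × 1.431 = 472.4 MPa.
φR_n = 0.75 × 472.4 × 4751 × 10⁻³ = 1683 kN.

φR_n ≈ 1680 kN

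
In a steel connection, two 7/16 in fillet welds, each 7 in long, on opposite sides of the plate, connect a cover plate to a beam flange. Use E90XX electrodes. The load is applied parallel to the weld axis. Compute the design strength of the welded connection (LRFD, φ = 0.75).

φR_n ≈ 175 kip

E90XX → F_EXX = 90 ksi.
Effective throat t_e = 0.707 × 0.4375 = 0.3093 in.
Total length L = 14 in; A_we = 0.3093 × 14 = 4.33 in².
F_nw = 0.6 F_EXX = 0.6 × 90 = 54 ksi.
φR_n = 0.75 × 54 × 4.33 = 175.4 kip.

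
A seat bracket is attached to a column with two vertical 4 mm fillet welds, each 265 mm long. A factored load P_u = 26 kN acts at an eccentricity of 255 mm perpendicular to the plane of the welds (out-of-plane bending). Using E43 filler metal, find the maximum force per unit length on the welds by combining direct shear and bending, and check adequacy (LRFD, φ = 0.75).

E43XX → F_EXX = 430 MPa.
L_w = 2 × 265 = 530 mm; section modulus (unit throat) S = 2 × L²/6 = 23410 mm².
Direct shear f_v = P/L_w = 26×10³/530 = 49.06 N/mm.
Moment M = P × e = 26×10³ × 255 = 6630000 N·mm; bending f_b = M/S = 283.2 N/mm.
f_max = √(f_v² + f_b²) = √(49.06² + 283.2²) = 287.4 N/mm.
φr_n = 0.75 × 0.6 × 430 × (0.707 × 4) = 547.2 N/mm → adequate.

f_max ≈ 287 N/mm; adequate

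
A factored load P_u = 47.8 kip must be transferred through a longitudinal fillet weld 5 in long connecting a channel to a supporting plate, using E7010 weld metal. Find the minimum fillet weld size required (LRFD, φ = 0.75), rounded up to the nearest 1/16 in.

w = 7/16 in

E70XX → F_EXX = 70 ksi.
Total weld length L = 5 in.
Required throat t_e = P_u / (φ × 0.6 F_EXX × L) = 47.8 / (0.75 × 0.6 × 70 × 5) = 0.3035 in.
Required leg w = t_e / 0.707 = 0.4293 in → use 7/16 in.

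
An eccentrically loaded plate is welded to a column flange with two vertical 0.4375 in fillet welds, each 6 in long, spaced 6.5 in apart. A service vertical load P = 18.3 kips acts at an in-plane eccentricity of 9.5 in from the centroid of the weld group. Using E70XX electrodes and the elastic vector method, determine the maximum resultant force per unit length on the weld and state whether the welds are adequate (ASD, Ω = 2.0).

f_max ≈ 5.94 kip/in; adequate

E70XX → F_EXX = 70 ksi.
Total weld length L_w = 12 in. Treat welds as unit-width lines.
Polar moment about centroid: J = 2[d³/12 + d(b/2)²] = 2[6³/12 + 6×3.25²] = 162.8 in³.
Direct shear f_v = P/L_w = 18.3 / 12 = 1.525 kip/in (vertical).
Torsion M = P·e = 18.3 × 9.5 = 173.85 kip·in.
Critical point at (x, y) = (3.25, 3) from centroid. f_tx = M·y/J = 3.205 kip/in; f_ty = M·x/J = 3.472 kip/in.
Resultant f_max = √[f_tx² + (f_v + f_ty)²] = √[3.205² + (1.525 + 3.472)²] = 5.936 kip/in.
Capacity per unit length: r_n/Ω = (1/2.0) × 0.6 × 70 × (0.707 × 0.4375) = 6.496 kip/in.
5.936 ≤ 6.496 → adequate.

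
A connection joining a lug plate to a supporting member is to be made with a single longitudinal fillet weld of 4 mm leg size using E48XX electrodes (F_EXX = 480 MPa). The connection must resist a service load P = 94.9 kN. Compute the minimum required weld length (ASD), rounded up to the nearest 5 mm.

Throat t_e = 0.707 × 4 = 2.828 mm.
r_n/Ω = (0.6 × 480 × 2.828) / 2.0 = 407.2 N/mm = 0.4072 kN/mm.
L_req = P / (r_n/Ω) = 94.9 / 0.4072 = 233 mm total.
Round up → use L = 235 mm.

L = 235 mm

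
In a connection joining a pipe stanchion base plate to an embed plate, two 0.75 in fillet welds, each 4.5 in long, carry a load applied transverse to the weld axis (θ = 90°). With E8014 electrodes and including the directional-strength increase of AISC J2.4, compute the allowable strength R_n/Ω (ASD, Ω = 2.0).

R_n/Ω ≈ 172 kips

E80XX → F_EXX = 80 ksi.
t_e = 0.707 × 0.75 = 0.5302 in; A_we = 0.5302 × 9 = 4.772 in².
Directional factor: 1.0 + 0.5 sin^1.5(90°) = 1.5.
F_nw = 0.6 × 80 × 1.5 = 72 ksi.
R_n/Ω = (72 × 4.772) / 2.0 = 171.8 kips.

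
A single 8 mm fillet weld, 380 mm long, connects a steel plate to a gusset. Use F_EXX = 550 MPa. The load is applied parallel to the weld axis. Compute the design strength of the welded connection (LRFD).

Effective throat t_e = 0.707 × 8 = 5.656 mm.
Total length L = 380 mm; A_we = 5.656 × 380 = 2149 mm².
F_nw = 0.6 F_EXX = 0.6 × 550 = 330 MPa.
φR_n = 0.75 × 330 × 2149 × 10⁻³ = 531.9 kN.

φR_n ≈ 532 kN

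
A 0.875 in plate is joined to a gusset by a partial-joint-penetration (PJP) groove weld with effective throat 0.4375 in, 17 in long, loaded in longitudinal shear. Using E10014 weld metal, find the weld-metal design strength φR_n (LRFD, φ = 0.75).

φR_n ≈ 335 kip

E100XX → F_EXX = 100 ksi.
Effective throat (given) t_e = 0.4375 in.
A_we = 0.4375 × 17 = 7.438 in².
F_nw = 0.6 F_EXX = 60 ksi.
φR_n = 0.75 × 60 × 7.438 = 334.7 kip.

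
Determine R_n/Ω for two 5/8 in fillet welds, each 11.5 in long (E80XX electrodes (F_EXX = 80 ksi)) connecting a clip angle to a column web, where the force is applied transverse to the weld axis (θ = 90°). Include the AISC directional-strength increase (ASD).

t_e = 0.707 × 0.625 = 0.4419 in; A_we = 0.4419 × 23 = 10.16 in².
Directional factor: 1.0 + 0.5 sin^1.5(90°) = 1.5.
F_nw = 0.6 × 80 × 1.5 = 72 ksi.
R_n/Ω = (72 × 10.16) / 2.0 = 365.9 kips.

R_n/Ω ≈ 366 kips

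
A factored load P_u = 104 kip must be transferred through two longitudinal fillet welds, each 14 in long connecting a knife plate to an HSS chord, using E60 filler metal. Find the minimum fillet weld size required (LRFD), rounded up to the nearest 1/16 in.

E60XX → F_EXX = 60 ksi.
Total weld length L = 28 in.
Required throat t_e = P_u / (φ × 0.6 F_EXX × L) = 104 / (0.75 × 0.6 × 60 × 28) = 0.1376 in.
Required leg w = t_e / 0.707 = 0.1946 in → use 1/4 in.

w = 1/4 in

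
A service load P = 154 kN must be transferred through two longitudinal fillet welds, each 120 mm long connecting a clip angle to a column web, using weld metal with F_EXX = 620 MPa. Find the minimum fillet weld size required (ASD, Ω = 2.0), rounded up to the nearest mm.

Total weld length L = 240 mm.
Required throat t_e = P × Ω / (0.6 F_EXX × L) = 154 × 2.0 / (0.6 × 620 × 240 × 10⁻³) = 3.45 mm.
Required leg w = t_e / 0.707 = 4.88 mm → use 5 mm.

w = 5 mm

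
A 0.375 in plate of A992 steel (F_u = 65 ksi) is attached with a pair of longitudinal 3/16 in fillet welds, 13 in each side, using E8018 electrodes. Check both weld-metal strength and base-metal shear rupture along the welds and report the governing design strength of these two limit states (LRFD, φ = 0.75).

E80XX → F_EXX = 80 ksi.
t_e = 0.707 × 0.1875 = 0.1326 in; L = 26 in.
Weld metal: φR_n = 0.75 × 0.6 × 80 × 0.1326 × 26 = 124.1 kips.
Base metal (shear rupture): φR_n = 0.75 × 0.6 × 65 × 0.375 × 26 = 285.2 kips.
Governing: weld metal.

φR_n ≈ 124 kips (weld metal governs)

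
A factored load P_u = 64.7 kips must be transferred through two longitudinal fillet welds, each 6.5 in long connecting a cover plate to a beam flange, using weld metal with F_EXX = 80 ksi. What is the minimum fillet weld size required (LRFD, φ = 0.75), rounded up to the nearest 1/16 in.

w = 1/4 in

Total weld length L = 13 in.
Required throat t_e = P_u / (φ × 0.6 F_EXX × L) = 64.7 / (0.75 × 0.6 × 80 × 13) = 0.1382 in.
Required leg w = t_e / 0.707 = 0.1955 in → use 1/4 in.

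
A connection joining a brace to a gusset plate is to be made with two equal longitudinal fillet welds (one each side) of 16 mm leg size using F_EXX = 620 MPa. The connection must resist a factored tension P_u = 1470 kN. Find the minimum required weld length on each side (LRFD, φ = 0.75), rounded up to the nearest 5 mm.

Throat t_e = 0.707 × 16 = 11.31 mm.
φr_n = 0.75 × 0.6 × 620 × 11.31 × 10⁻³ = 3.156 kN/mm.
L_req = P_u / φr_n = 1470 / 3.156 = 465.8 mm total.
Per side: 465.8 / 2 = 232.9 mm.
Round up → use L = 235 mm on each side.

L = 235 mm on each side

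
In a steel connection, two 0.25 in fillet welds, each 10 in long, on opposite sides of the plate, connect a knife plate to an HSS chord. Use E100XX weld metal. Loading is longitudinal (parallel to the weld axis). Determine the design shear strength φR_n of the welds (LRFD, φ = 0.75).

φR_n ≈ 159 kip

E100XX → F_EXX = 100 ksi.
Effective throat t_e = 0.707 × 0.25 = 0.1767 in.
Total length L = 20 in; A_we = 0.1767 × 20 = 3.535 in².
F_nw = 0.6 F_EXX = 0.6 × 100 = 60 ksi.
φR_n = 0.75 × 60 × 3.535 = 159.1 kip.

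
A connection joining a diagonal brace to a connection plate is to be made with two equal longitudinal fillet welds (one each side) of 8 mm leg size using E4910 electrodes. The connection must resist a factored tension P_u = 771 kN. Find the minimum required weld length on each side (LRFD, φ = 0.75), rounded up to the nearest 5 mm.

L = 310 mm on each side

E49XX → F_EXX = 490 MPa.
Throat t_e = 0.707 × 8 = 5.656 mm.
φr_n = 0.75 × 0.6 × 490 × 5.656 × 10⁻³ = 1.247 kN/mm.
L_req = P_u / φr_n = 771 / 1.247 = 618.2 mm total.
Per side: 618.2 / 2 = 309.1 mm.
Round up → use L = 310 mm on each side.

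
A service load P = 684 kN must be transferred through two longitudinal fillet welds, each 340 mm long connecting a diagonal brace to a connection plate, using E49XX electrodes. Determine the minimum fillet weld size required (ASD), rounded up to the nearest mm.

E49XX → F_EXX = 490 MPa.
Total weld length L = 680 mm.
Required throat t_e = P × Ω / (0.6 F_EXX × L) = 684 × 2.0 / (0.6 × 490 × 680 × 10⁻³) = 6.843 mm.
Required leg w = t_e / 0.707 = 9.679 mm → use 10 mm.

w = 10 mm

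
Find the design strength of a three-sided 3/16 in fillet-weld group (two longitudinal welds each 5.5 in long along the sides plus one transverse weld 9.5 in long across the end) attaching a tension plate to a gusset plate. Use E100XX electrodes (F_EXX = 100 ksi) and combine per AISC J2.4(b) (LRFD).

t_e = 0.707 × 0.1875 = 0.1326 in.
R_nwl = 0.6 × 100 × 0.1326 × 11 = 87.49 kips (longitudinal, 2 welds).
R_nwt = 0.6 × 100 × 0.1326 × 9.5 = 75.56 kips (transverse, base value).
(i) R_nwl + R_nwt = 163.1 kips; (ii) 0.85 R_nwl + 1.5 R_nwt = 187.7 kips.
R_n = max = 187.7 kips [governs: (ii)]; φR_n = 140.8 kips.

φR_n ≈ 141 kips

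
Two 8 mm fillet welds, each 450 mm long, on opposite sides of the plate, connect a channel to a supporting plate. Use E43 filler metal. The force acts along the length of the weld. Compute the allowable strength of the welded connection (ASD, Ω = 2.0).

R_n/Ω ≈ 657 kN

E43XX → F_EXX = 430 MPa.
Effective throat t_e = 0.707 × 8 = 5.656 mm.
Total length L = 900 mm; A_we = 5.656 × 900 = 5090 mm².
F_nw = 0.6 F_EXX = 0.6 × 430 = 258 MPa.
R_n = 258 × 5090 × 10⁻³ = 1313 kN; R_n/Ω = 1313/2.0 = 656.7 kN.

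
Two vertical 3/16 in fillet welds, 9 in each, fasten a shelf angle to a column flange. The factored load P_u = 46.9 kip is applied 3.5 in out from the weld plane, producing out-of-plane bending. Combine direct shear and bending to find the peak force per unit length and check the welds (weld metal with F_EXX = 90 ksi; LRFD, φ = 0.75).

f_max ≈ 6.61 kip/in; NOT adequate

L_w = 2 × 9 = 18 in; section modulus (unit throat) S = 2 × L²/6 = 27 in².
Direct shear f_v = P/L_w = 46.9/18 = 2.606 kip/in.
Moment M = P × e = 46.9 × 3.5 = 164.15 kip·in; bending f_b = M/S = 6.08 kip/in.
f_max = √(f_v² + f_b²) = √(2.606² + 6.08²) = 6.614 kip/in.
φr_n = 0.75 × 0.6 × 90 × (0.707 × 0.1875) = 5.369 kip/in → NOT adequate.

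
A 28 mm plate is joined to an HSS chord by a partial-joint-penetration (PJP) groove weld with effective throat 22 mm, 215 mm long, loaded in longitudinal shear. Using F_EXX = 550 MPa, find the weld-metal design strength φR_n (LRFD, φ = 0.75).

Effective throat (given) t_e = 22 mm.
A_we = 22 × 215 = 4730 mm².
F_nw = 0.6 F_EXX = 330 MPa.
φR_n = 0.75 × 330 × 4730 × 10⁻³ = 1171 kN.

φR_n ≈ 1170 kN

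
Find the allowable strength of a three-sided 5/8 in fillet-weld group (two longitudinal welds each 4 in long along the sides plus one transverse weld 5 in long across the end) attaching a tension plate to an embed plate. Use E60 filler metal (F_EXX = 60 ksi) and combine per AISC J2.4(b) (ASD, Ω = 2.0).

t_e = 0.707 × 0.625 = 0.4419 in.
R_nwl = 0.6 × 60 × 0.4419 × 8 = 127.3 kip (longitudinal, 2 welds).
R_nwt = 0.6 × 60 × 0.4419 × 5 = 79.54 kip (transverse, base value).
(i) R_nwl + R_nwt = 206.8 kip; (ii) 0.85 R_nwl + 1.5 R_nwt = 227.5 kip.
R_n = max = 227.5 kip [governs: (ii)]; R_n/Ω = 113.7 kip.

R_n/Ω ≈ 114 kip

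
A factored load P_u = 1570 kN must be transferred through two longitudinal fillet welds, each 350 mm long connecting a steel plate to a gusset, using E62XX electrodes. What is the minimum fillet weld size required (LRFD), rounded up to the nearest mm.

w = 12 mm

E62XX → F_EXX = 620 MPa.
Total weld length L = 700 mm.
Required throat t_e = P_u / (φ × 0.6 F_EXX × L) = 1570 / (0.75 × 0.6 × 620 × 700 × 10⁻³) = 8.039 mm.
Required leg w = t_e / 0.707 = 11.37 mm → use 12 mm.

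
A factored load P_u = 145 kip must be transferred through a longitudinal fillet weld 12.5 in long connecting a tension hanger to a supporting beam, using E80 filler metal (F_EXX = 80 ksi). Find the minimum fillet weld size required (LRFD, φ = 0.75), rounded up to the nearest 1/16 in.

Total weld length L = 12.5 in.
Required throat t_e = P_u / (φ × 0.6 F_EXX × L) = 145 / (0.75 × 0.6 × 80 × 12.5) = 0.3222 in.
Required leg w = t_e / 0.707 = 0.4558 in → use 1/2 in.

w = 1/2 in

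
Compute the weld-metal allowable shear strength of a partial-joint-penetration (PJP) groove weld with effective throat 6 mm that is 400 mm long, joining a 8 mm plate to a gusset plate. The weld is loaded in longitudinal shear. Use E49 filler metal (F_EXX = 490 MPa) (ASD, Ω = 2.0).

Effective throat (given) t_e = 6 mm.
A_we = 6 × 400 = 2400 mm².
F_nw = 0.6 F_EXX = 294 MPa.
R_n/Ω = (294 × 2400) / 2.0 × 10⁻³ = 352.8 kN.

R_n/Ω ≈ 353 kN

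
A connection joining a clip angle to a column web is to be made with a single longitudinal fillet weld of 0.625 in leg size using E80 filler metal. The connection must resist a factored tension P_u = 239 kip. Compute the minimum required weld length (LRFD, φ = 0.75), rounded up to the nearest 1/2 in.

E80XX → F_EXX = 80 ksi.
Throat t_e = 0.707 × 0.625 = 0.4419 in.
φr_n = 0.75 × 0.6 × 80 × 0.4419 = 15.91 kip/in.
L_req = P_u / φr_n = 239 / 15.91 = 15.02 in total.
Round up → use L = 15.5 in.

L = 15.5 in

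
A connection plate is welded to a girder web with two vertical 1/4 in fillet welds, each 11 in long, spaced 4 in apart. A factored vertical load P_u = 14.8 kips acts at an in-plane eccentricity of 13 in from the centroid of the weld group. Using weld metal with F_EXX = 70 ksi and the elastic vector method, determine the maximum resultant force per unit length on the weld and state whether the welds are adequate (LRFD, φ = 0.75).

Total weld length L_w = 22 in. Treat welds as unit-width lines.
Polar moment about centroid: J = 2[d³/12 + d(b/2)²] = 2[11³/12 + 11×2²] = 309.8 in³.
Direct shear f_v = P/L_w = 14.8 / 22 = 0.6727 kip/in (vertical).
Torsion M = P·e = 14.8 × 13 = 192.4 kip·in.
Critical point at (x, y) = (2, 5.5) from centroid. f_tx = M·y/J = 3.415 kip/in; f_ty = M·x/J = 1.242 kip/in.
Resultant f_max = √[f_tx² + (f_v + f_ty)²] = √[3.415² + (0.6727 + 1.242)²] = 3.915 kip/in.
Capacity per unit length: φr_n = 0.75 × 0.6 × 70 × (0.707 × 0.25) = 5.568 kip/in.
3.915 ≤ 5.568 → adequate.

f_max ≈ 3.92 kip/in; adequate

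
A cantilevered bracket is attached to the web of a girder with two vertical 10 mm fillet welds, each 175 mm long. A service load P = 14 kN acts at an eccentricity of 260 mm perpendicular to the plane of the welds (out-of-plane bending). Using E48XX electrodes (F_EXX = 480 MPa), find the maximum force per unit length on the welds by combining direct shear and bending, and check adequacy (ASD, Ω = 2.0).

f_max ≈ 359 N/mm; adequate

L_w = 2 × 175 = 350 mm; section modulus (unit throat) S = 2 × L²/6 = 10210 mm².
Direct shear f_v = P/L_w = 14×10³/350 = 40 N/mm.
Moment M = P × e = 14×10³ × 260 = 3640000 N·mm; bending f_b = M/S = 356.6 N/mm.
f_max = √(f_v² + f_b²) = √(40² + 356.6²) = 358.8 N/mm.
r_n/Ω = (1/2.0) × 0.6 × 480 × (0.707 × 10) = 1018 N/mm → adequate.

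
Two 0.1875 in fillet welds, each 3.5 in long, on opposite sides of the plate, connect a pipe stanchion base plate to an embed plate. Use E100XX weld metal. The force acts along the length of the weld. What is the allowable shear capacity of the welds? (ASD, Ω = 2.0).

E100XX → F_EXX = 100 ksi.
Effective throat t_e = 0.707 × 0.1875 = 0.1326 in.
Total length L = 7 in; A_we = 0.1326 × 7 = 0.9279 in².
F_nw = 0.6 F_EXX = 0.6 × 100 = 60 ksi.
R_n = 60 × 0.9279 = 55.68 kip; R_n/Ω = 55.68/2.0 = 27.84 kip.

R_n/Ω ≈ 27.8 kip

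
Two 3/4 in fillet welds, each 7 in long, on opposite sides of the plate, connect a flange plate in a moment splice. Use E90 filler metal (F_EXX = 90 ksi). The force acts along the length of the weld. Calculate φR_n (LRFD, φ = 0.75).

Effective throat t_e = 0.707 × 0.75 = 0.5302 in.
Total length L = 14 in; A_we = 0.5302 × 14 = 7.423 in².
F_nw = 0.6 F_EXX = 0.6 × 90 = 54 ksi.
φR_n = 0.75 × 54 × 7.423 = 300.7 kip.

φR_n ≈ 301 kip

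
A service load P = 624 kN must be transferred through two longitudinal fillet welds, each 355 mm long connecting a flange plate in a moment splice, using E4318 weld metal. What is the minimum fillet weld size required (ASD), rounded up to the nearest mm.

w = 10 mm

E43XX → F_EXX = 430 MPa.
Total weld length L = 710 mm.
Required throat t_e = P × Ω / (0.6 F_EXX × L) = 624 × 2.0 / (0.6 × 430 × 710 × 10⁻³) = 6.813 mm.
Required leg w = t_e / 0.707 = 9.636 mm → use 10 mm.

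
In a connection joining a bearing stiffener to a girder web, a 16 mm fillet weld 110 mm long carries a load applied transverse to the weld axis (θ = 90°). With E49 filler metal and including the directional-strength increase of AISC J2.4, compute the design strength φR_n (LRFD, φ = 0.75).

φR_n ≈ 412 kN

E49XX → F_EXX = 490 MPa.
t_e = 0.707 × 16 = 11.31 mm; A_we = 11.31 × 110 = 1244 mm².
Directional factor: 1.0 + 0.5 sin^1.5(90°) = 1.5.
F_nw = 0.6 × 490 × 1.5 = 441 MPa.
φR_n = 0.75 × 441 × 1244 × 10⁻³ = 411.6 kN.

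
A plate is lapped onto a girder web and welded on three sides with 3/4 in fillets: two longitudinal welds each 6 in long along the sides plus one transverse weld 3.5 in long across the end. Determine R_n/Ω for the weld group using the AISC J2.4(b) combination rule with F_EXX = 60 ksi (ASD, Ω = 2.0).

R_n/Ω ≈ 148 kip

t_e = 0.707 × 0.75 = 0.5302 in.
R_nwl = 0.6 × 60 × 0.5302 × 12 = 229.1 kip (longitudinal, 2 welds).
R_nwt = 0.6 × 60 × 0.5302 × 3.5 = 66.81 kip (transverse, base value).
(i) R_nwl + R_nwt = 295.9 kip; (ii) 0.85 R_nwl + 1.5 R_nwt = 294.9 kip.
R_n = max = 295.9 kip [governs: (i)]; R_n/Ω = 147.9 kip.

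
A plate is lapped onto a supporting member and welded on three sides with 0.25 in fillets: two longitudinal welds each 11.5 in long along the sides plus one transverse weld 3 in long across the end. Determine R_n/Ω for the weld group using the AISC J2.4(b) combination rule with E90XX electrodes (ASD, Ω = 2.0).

R_n/Ω ≈ 124 kip

E90XX → F_EXX = 90 ksi.
t_e = 0.707 × 0.25 = 0.1767 in.
R_nwl = 0.6 × 90 × 0.1767 × 23 = 219.5 kip (longitudinal, 2 welds).
R_nwt = 0.6 × 90 × 0.1767 × 3 = 28.63 kip (transverse, base value).
(i) R_nwl + R_nwt = 248.2 kip; (ii) 0.85 R_nwl + 1.5 R_nwt = 229.5 kip.
R_n = max = 248.2 kip [governs: (i)]; R_n/Ω = 124.1 kip.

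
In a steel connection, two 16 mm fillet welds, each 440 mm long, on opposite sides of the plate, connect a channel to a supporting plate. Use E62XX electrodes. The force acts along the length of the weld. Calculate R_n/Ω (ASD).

R_n/Ω ≈ 1850 kN

E62XX → F_EXX = 620 MPa.
Effective throat t_e = 0.707 × 16 = 11.31 mm.
Total length L = 880 mm; A_we = 11.31 × 880 = 9955 mm².
F_nw = 0.6 F_EXX = 0.6 × 620 = 372 MPa.
R_n = 372 × 9955 × 10⁻³ = 3703 kN; R_n/Ω = 3703/2.0 = 1852 kN.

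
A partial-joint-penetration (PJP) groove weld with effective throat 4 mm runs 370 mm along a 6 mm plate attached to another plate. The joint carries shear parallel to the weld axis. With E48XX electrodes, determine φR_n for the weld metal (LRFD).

φR_n ≈ 320 kN

E48XX → F_EXX = 480 MPa.
Effective throat (given) t_e = 4 mm.
A_we = 4 × 370 = 1480 mm².
F_nw = 0.6 F_EXX = 288 MPa.
φR_n = 0.75 × 288 × 1480 × 10⁻³ = 319.7 kN.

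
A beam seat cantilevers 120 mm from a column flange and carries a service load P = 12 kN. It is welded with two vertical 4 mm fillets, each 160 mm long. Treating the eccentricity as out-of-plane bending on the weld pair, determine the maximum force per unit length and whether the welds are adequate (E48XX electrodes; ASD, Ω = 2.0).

E48XX → F_EXX = 480 MPa.
L_w = 2 × 160 = 320 mm; section modulus (unit throat) S = 2 × L²/6 = 8533 mm².
Direct shear f_v = P/L_w = 12×10³/320 = 37.5 N/mm.
Moment M = P × e = 12×10³ × 120 = 1440000 N·mm; bending f_b = M/S = 168.8 N/mm.
f_max = √(f_v² + f_b²) = √(37.5² + 168.8²) = 172.9 N/mm.
r_n/Ω = (1/2.0) × 0.6 × 480 × (0.707 × 4) = 407.2 N/mm → adequate.

f_max ≈ 173 N/mm; adequate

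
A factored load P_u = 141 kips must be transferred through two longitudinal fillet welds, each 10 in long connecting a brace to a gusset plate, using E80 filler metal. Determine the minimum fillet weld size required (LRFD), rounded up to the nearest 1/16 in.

w = 5/16 in

E80XX → F_EXX = 80 ksi.
Total weld length L = 20 in.
Required throat t_e = P_u / (φ × 0.6 F_EXX × L) = 141 / (0.75 × 0.6 × 80 × 20) = 0.1958 in.
Required leg w = t_e / 0.707 = 0.277 in → use 5/16 in.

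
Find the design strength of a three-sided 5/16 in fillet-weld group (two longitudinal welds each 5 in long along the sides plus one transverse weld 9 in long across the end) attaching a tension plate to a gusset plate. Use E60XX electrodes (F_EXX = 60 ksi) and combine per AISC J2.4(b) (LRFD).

t_e = 0.707 × 0.3125 = 0.2209 in.
R_nwl = 0.6 × 60 × 0.2209 × 10 = 79.54 kip (longitudinal, 2 welds).
R_nwt = 0.6 × 60 × 0.2209 × 9 = 71.58 kip (transverse, base value).
(i) R_nwl + R_nwt = 151.1 kip; (ii) 0.85 R_nwl + 1.5 R_nwt = 175 kip.
R_n = max = 175 kip [governs: (ii)]; φR_n = 131.2 kip.

φR_n ≈ 131 kip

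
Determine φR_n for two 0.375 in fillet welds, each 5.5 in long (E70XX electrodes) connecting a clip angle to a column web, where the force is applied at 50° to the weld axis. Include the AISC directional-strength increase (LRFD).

E70XX → F_EXX = 70 ksi.
t_e = 0.707 × 0.375 = 0.2651 in; A_we = 0.2651 × 11 = 2.916 in².
Directional factor: 1.0 + 0.5 sin^1.5(50°) = 1.335.
F_nw = 0.6 × 70 × 1.335 = 56.08 ksi.
φR_n = 0.75 × 56.08 × 2.916 = 122.7 kip.

φR_n ≈ 123 kip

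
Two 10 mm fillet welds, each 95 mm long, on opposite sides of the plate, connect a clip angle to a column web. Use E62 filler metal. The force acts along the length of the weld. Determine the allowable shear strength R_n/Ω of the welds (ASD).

E62XX → F_EXX = 620 MPa.
Effective throat t_e = 0.707 × 10 = 7.07 mm.
Total length L = 190 mm; A_we = 7.07 × 190 = 1343 mm².
F_nw = 0.6 F_EXX = 0.6 × 620 = 372 MPa.
R_n = 372 × 1343 × 10⁻³ = 499.7 kN; R_n/Ω = 499.7/2.0 = 249.9 kN.

R_n/Ω ≈ 250 kN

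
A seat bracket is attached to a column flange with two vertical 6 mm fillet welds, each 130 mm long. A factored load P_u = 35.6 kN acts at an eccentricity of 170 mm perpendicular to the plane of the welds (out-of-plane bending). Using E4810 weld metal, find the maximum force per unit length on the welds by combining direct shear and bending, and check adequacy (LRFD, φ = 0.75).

E48XX → F_EXX = 480 MPa.
L_w = 2 × 130 = 260 mm; section modulus (unit throat) S = 2 × L²/6 = 5633 mm².
Direct shear f_v = P/L_w = 35.6×10³/260 = 136.9 N/mm.
Moment M = P × e = 35.6×10³ × 170 = 6052000 N·mm; bending f_b = M/S = 1074 N/mm.
f_max = √(f_v² + f_b²) = √(136.9² + 1074²) = 1083 N/mm.
φr_n = 0.75 × 0.6 × 480 × (0.707 × 6) = 916.3 N/mm → NOT adequate.

f_max ≈ 1080 N/mm; NOT adequate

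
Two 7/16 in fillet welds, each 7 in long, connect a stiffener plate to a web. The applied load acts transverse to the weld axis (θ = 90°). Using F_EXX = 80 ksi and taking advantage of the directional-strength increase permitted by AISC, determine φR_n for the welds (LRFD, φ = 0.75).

t_e = 0.707 × 0.4375 = 0.3093 in; A_we = 0.3093 × 14 = 4.33 in².
Directional factor: 1.0 + 0.5 sin^1.5(90°) = 1.5.
F_nw = 0.6 × 80 × 1.5 = 72 ksi.
φR_n = 0.75 × 72 × 4.33 = 233.8 kips.

φR_n ≈ 234 kips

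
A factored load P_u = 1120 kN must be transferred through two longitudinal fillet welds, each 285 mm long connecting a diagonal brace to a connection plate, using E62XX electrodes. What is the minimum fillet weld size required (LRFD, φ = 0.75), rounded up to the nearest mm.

w = 10 mm

E62XX → F_EXX = 620 MPa.
Total weld length L = 570 mm.
Required throat t_e = P_u / (φ × 0.6 F_EXX × L) = 1120 / (0.75 × 0.6 × 620 × 570 × 10⁻³) = 7.043 mm.
Required leg w = t_e / 0.707 = 9.961 mm → use 10 mm.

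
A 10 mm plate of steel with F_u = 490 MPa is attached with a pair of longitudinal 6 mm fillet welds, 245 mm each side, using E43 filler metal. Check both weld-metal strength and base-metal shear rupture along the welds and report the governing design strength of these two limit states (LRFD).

φR_n ≈ 402 kN (weld metal governs)

E43XX → F_EXX = 430 MPa.
t_e = 0.707 × 6 = 4.242 mm; L = 490 mm.
Weld metal: φR_n = 0.75 × 0.6 × 430 × 4.242 × 490 × 10⁻³ = 402.2 kN.
Base metal (shear rupture): φR_n = 0.75 × 0.6 × 490 × 10 × 490 × 10⁻³ = 1080 kN.
Governing: weld metal.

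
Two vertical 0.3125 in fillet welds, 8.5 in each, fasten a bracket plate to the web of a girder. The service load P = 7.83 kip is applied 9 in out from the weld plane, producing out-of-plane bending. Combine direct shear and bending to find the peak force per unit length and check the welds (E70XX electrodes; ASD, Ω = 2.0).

E70XX → F_EXX = 70 ksi.
L_w = 2 × 8.5 = 17 in; section modulus (unit throat) S = 2 × L²/6 = 24.08 in².
Direct shear f_v = P/L_w = 7.83/17 = 0.4606 kip/in.
Moment M = P × e = 7.83 × 9 = 70.47 kip·in; bending f_b = M/S = 2.926 kip/in.
f_max = √(f_v² + f_b²) = √(0.4606² + 2.926²) = 2.962 kip/in.
r_n/Ω = (1/2.0) × 0.6 × 70 × (0.707 × 0.3125) = 4.64 kip/in → adequate.

f_max ≈ 2.96 kip/in; adequate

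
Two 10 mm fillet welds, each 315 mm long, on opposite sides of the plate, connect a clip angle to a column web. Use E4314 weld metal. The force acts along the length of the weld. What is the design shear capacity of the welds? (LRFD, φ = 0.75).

φR_n ≈ 862 kN

E43XX → F_EXX = 430 MPa.
Effective throat t_e = 0.707 × 10 = 7.07 mm.
Total length L = 630 mm; A_we = 7.07 × 630 = 4454 mm².
F_nw = 0.6 F_EXX = 0.6 × 430 = 258 MPa.
φR_n = 0.75 × 258 × 4454 × 10⁻³ = 861.9 kN.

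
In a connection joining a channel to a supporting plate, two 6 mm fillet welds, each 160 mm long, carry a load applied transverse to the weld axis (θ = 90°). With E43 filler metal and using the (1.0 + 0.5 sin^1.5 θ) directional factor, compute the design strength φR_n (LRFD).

E43XX → F_EXX = 430 MPa.
t_e = 0.707 × 6 = 4.242 mm; A_we = 4.242 × 320 = 1357 mm².
Directional factor: 1.0 + 0.5 sin^1.5(90°) = 1.5.
F_nw = 0.6 × 430 × 1.5 = 387 MPa.
φR_n = 0.75 × 387 × 1357 × 10⁻³ = 394 kN.

φR_n ≈ 394 kN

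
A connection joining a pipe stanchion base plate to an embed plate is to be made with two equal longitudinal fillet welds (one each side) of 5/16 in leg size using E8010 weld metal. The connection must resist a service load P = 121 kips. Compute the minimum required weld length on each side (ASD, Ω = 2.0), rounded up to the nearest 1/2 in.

L = 11.5 in on each side

E80XX → F_EXX = 80 ksi.
Throat t_e = 0.707 × 0.3125 = 0.2209 in.
r_n/Ω = (0.6 × 80 × 0.2209) / 2.0 = 5.302 kip/in.
L_req = P / (r_n/Ω) = 121 / 5.302 = 22.82 in total.
Per side: 22.82 / 2 = 11.41 in.
Round up → use L = 11.5 in on each side.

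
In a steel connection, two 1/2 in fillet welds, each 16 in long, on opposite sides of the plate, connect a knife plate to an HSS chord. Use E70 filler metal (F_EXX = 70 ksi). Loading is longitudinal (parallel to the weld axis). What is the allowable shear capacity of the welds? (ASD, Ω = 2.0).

Effective throat t_e = 0.707 × 0.5 = 0.3535 in.
Total length L = 32 in; A_we = 0.3535 × 32 = 11.31 in².
F_nw = 0.6 F_EXX = 0.6 × 70 = 42 ksi.
R_n = 42 × 11.31 = 475.1 kips; R_n/Ω = 475.1/2.0 = 237.6 kips.

R_n/Ω ≈ 238 kips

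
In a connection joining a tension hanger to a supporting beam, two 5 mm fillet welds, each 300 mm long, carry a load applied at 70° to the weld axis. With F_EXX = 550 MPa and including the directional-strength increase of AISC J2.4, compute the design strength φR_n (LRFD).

t_e = 0.707 × 5 = 3.535 mm; A_we = 3.535 × 600 = 2121 mm².
Directional factor: 1.0 + 0.5 sin^1.5(70°) = 1.455.
F_nw = 0.6 × 550 × 1.455 = 480.3 MPa.
φR_n = 0.75 × 480.3 × 2121 × 10⁻³ = 764 kN.

φR_n ≈ 764 kN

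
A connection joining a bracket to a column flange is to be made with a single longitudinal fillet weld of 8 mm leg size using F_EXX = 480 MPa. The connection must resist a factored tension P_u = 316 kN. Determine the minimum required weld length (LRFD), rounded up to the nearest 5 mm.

L = 260 mm

Throat t_e = 0.707 × 8 = 5.656 mm.
φr_n = 0.75 × 0.6 × 480 × 5.656 × 10⁻³ = 1.222 kN/mm.
L_req = P_u / φr_n = 316 / 1.222 = 258.7 mm total.
Round up → use L = 260 mm.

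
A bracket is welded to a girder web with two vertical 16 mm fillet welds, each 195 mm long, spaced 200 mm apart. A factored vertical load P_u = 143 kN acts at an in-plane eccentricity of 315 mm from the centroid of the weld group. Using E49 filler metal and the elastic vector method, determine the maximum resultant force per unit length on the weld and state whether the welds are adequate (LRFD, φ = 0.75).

f_max ≈ 1510 N/mm; adequate

E49XX → F_EXX = 490 MPa.
Total weld length L_w = 390 mm. Treat welds as unit-width lines.
Polar moment about centroid: J = 2[d³/12 + d(b/2)²] = 2[195³/12 + 195×100²] = 5136000 mm³.
Direct shear f_v = P/L_w = 143×10³ / 390 = 366.7 N/mm (vertical).
Torsion M = P·e = 143×10³ × 315 = 45045000 N·mm.
Critical point at (x, y) = (100, 97.5) from centroid. f_tx = M·y/J = 855.1 N/mm; f_ty = M·x/J = 877.1 N/mm.
Resultant f_max = √[f_tx² + (f_v + f_ty)²] = √[855.1² + (366.7 + 877.1)²] = 1509 N/mm.
Capacity per unit length: φr_n = 0.75 × 0.6 × 490 × (0.707 × 16) = 2494 N/mm.
1509 ≤ 2494 → adequate.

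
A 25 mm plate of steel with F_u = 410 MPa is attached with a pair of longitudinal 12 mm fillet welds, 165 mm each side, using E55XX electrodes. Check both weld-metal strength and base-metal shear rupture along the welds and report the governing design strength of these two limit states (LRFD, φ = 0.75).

E55XX → F_EXX = 550 MPa.
t_e = 0.707 × 12 = 8.484 mm; L = 330 mm.
Weld metal: φR_n = 0.75 × 0.6 × 550 × 8.484 × 330 × 10⁻³ = 692.9 kN.
Base metal (shear rupture): φR_n = 0.75 × 0.6 × 410 × 25 × 330 × 10⁻³ = 1522 kN.
Governing: weld metal.

φR_n ≈ 693 kN (weld metal governs)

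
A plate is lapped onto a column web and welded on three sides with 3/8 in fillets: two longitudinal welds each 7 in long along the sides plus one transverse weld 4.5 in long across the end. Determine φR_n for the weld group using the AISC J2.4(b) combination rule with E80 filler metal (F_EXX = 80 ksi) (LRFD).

t_e = 0.707 × 0.375 = 0.2651 in.
R_nwl = 0.6 × 80 × 0.2651 × 14 = 178.2 kips (longitudinal, 2 welds).
R_nwt = 0.6 × 80 × 0.2651 × 4.5 = 57.27 kips (transverse, base value).
(i) R_nwl + R_nwt = 235.4 kips; (ii) 0.85 R_nwl + 1.5 R_nwt = 237.3 kips.
R_n = max = 237.3 kips [governs: (ii)]; φR_n = 178 kips.

φR_n ≈ 178 kips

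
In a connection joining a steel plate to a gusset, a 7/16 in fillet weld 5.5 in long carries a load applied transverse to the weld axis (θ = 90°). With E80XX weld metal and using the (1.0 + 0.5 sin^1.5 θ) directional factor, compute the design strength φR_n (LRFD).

φR_n ≈ 91.9 kip

E80XX → F_EXX = 80 ksi.
t_e = 0.707 × 0.4375 = 0.3093 in; A_we = 0.3093 × 5.5 = 1.701 in².
Directional factor: 1.0 + 0.5 sin^1.5(90°) = 1.5.
F_nw = 0.6 × 80 × 1.5 = 72 ksi.
φR_n = 0.75 × 72 × 1.701 = 91.87 kip.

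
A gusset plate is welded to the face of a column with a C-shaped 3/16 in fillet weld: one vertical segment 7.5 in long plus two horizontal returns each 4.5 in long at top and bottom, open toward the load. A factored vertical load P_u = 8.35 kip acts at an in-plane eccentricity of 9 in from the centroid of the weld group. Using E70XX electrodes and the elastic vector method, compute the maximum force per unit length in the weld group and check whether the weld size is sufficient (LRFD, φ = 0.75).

f_max ≈ 2.26 kip/in; adequate

E70XX → F_EXX = 70 ksi.
Total weld length L_w = 16.5 in. Treat welds as unit-width lines.
Centroid: x̄ = 2×4.5×2.25 / 16.5 = 1.227 in from the vertical weld.
Polar moment about centroid: J = I_x + I_y = [7.5³/12 + 2×4.5×3.75²] + [7.5×1.227² + 2(4.5³/12 + 4.5×1.023²)] = 197.6 in³.
Direct shear f_v = P/L_w = 8.35 / 16.5 = 0.5061 kip/in (vertical).
Torsion M = P·e = 8.35 × 9 = 75.15 kip·in.
Critical point at (x, y) = (3.273, 3.75) from centroid. f_tx = M·y/J = 1.426 kip/in; f_ty = M·x/J = 1.245 kip/in.
Resultant f_max = √[f_tx² + (f_v + f_ty)²] = √[1.426² + (0.5061 + 1.245)²] = 2.258 kip/in.
Capacity per unit length: φr_n = 0.75 × 0.6 × 70 × (0.707 × 0.1875) = 4.176 kip/in.
2.258 ≤ 4.176 → adequate.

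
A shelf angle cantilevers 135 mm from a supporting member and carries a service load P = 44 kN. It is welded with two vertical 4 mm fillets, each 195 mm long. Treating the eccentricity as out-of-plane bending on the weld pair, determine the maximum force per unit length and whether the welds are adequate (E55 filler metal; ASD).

f_max ≈ 482 N/mm; NOT adequate

E55XX → F_EXX = 550 MPa.
L_w = 2 × 195 = 390 mm; section modulus (unit throat) S = 2 × L²/6 = 12680 mm².
Direct shear f_v = P/L_w = 44×10³/390 = 112.8 N/mm.
Moment M = P × e = 44×10³ × 135 = 5940000 N·mm; bending f_b = M/S = 468.6 N/mm.
f_max = √(f_v² + f_b²) = √(112.8² + 468.6²) = 482 N/mm.
r_n/Ω = (1/2.0) × 0.6 × 550 × (0.707 × 4) = 466.6 N/mm → NOT adequate.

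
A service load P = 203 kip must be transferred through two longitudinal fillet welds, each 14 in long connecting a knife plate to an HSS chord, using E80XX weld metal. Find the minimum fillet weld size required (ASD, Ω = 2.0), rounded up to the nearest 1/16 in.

w = 7/16 in

E80XX → F_EXX = 80 ksi.
Total weld length L = 28 in.
Required throat t_e = P × Ω / (0.6 F_EXX × L) = 203 × 2.0 / (0.6 × 80 × 28) = 0.3021 in.
Required leg w = t_e / 0.707 = 0.4273 in → use 7/16 in.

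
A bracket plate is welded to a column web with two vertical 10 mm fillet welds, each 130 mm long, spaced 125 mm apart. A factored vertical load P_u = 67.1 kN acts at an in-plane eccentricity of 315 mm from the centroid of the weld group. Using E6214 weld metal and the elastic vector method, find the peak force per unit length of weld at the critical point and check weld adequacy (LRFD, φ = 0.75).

E62XX → F_EXX = 620 MPa.
Total weld length L_w = 260 mm. Treat welds as unit-width lines.
Polar moment about centroid: J = 2[d³/12 + d(b/2)²] = 2[130³/12 + 130×62.5²] = 1382000 mm³.
Direct shear f_v = P/L_w = 67.1×10³ / 260 = 258.1 N/mm (vertical).
Torsion M = P·e = 67.1×10³ × 315 = 21136000 N·mm.
Critical point at (x, y) = (62.5, 65) from centroid. f_tx = M·y/J = 994.3 N/mm; f_ty = M·x/J = 956 N/mm.
Resultant f_max = √[f_tx² + (f_v + f_ty)²] = √[994.3² + (258.1 + 956)²] = 1569 N/mm.
Capacity per unit length: φr_n = 0.75 × 0.6 × 620 × (0.707 × 10) = 1973 N/mm.
1569 ≤ 1973 → adequate.

f_max ≈ 1570 N/mm; adequate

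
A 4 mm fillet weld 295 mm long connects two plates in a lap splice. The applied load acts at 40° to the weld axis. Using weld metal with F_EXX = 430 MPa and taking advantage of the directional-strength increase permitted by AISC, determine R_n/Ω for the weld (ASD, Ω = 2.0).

t_e = 0.707 × 4 = 2.828 mm; A_we = 2.828 × 295 = 834.3 mm².
Directional factor: 1.0 + 0.5 sin^1.5(40°) = 1.258.
F_nw = 0.6 × 430 × 1.258 = 324.5 MPa.
R_n/Ω = (324.5 × 834.3) / 2.0 × 10⁻³ = 135.4 kN.

R_n/Ω ≈ 135 kN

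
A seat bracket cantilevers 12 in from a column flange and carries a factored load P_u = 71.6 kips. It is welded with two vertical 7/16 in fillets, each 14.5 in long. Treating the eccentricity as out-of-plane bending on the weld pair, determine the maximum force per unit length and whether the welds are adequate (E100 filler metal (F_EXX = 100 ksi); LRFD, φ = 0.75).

L_w = 2 × 14.5 = 29 in; section modulus (unit throat) S = 2 × L²/6 = 70.08 in².
Direct shear f_v = P/L_w = 71.6/29 = 2.469 kip/in.
Moment M = P × e = 71.6 × 12 = 859.2 kip·in; bending f_b = M/S = 12.26 kip/in.
f_max = √(f_v² + f_b²) = √(2.469² + 12.26²) = 12.51 kip/in.
φr_n = 0.75 × 0.6 × 100 × (0.707 × 0.4375) = 13.92 kip/in → adequate.

f_max ≈ 12.5 kip/in; adequate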